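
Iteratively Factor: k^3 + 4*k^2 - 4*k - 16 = (k + 4)*(k^2 - 4) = (k - 2)*(k + 4)*(k + 2)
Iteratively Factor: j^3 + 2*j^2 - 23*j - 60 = (j + 4)*(j^2 - 2*j - 15) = (j + 3)*(j + 4)*(j - 5)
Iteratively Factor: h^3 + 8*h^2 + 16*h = (h)*(h^2 + 8*h + 16) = h*(h + 4)*(h + 4)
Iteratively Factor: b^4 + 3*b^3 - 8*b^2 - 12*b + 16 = (b + 2)*(b^3 + b^2 - 10*b + 8) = (b - 2)*(b + 2)*(b^2 + 3*b - 4) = (b - 2)*(b + 2)*(b + 4)*(b - 1)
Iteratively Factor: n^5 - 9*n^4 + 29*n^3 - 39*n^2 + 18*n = (n - 3)*(n^4 - 6*n^3 + 11*n^2 - 6*n) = (n - 3)*(n - 1)*(n^3 - 5*n^2 + 6*n) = (n - 3)*(n - 2)*(n - 1)*(n^2 - 3*n) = (n - 3)^2*(n - 2)*(n - 1)*(n)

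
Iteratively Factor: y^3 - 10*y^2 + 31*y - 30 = (y - 2)*(y^2 - 8*y + 15) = (y - 5)*(y - 2)*(y - 3)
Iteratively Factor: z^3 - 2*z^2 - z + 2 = (z - 1)*(z^2 - z - 2) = (z - 1)*(z + 1)*(z - 2)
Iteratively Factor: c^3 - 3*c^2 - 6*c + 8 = (c + 2)*(c^2 - 5*c + 4) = (c - 1)*(c + 2)*(c - 4)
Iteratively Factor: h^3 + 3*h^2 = (h + 3)*(h^2) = h*(h + 3)*(h)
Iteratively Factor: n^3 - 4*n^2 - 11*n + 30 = (n - 5)*(n^2 + n - 6) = (n - 5)*(n - 2)*(n + 3)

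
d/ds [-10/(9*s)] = 10/(9*s^2)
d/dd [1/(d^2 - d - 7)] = (1 - 2*d)/(-d^2 + d + 7)^2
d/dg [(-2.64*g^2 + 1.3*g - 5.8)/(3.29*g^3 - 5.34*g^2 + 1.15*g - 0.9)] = (8.6856*g^4 - 8.554*g^3 + 61.152*g^2 - 57.192*g + 5.5)/(10.8241*g^6 - 35.1372*g^5 + 36.0826*g^4 - 18.204*g^3 + 10.9345*g^2 - 2.07*g + 0.81)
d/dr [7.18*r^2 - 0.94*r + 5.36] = 14.36*r - 0.94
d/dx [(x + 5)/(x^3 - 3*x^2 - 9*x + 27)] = 2*(-x^2 - 9*x - 12)/(x^5 - 3*x^4 - 18*x^3 + 54*x^2 + 81*x - 243)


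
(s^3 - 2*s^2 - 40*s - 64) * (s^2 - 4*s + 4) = s^5 - 6*s^4 - 28*s^3 + 88*s^2 + 96*s - 256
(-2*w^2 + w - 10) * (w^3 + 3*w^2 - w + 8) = -2*w^5 - 5*w^4 - 5*w^3 - 47*w^2 + 18*w - 80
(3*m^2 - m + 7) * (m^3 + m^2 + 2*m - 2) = 3*m^5 + 2*m^4 + 12*m^3 - m^2 + 16*m - 14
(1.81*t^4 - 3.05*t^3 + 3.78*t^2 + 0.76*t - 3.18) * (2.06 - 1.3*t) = -2.353*t^5 + 7.6936*t^4 - 11.197*t^3 + 6.7988*t^2 + 5.6996*t - 6.5508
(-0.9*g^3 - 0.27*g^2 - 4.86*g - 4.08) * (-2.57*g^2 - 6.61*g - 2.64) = 2.313*g^5 + 6.6429*g^4 + 16.6509*g^3 + 43.323*g^2 + 39.7992*g + 10.7712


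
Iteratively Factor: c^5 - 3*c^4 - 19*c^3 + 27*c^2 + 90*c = (c - 5)*(c^4 + 2*c^3 - 9*c^2 - 18*c) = (c - 5)*(c + 3)*(c^3 - c^2 - 6*c) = (c - 5)*(c + 2)*(c + 3)*(c^2 - 3*c) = c*(c - 5)*(c + 2)*(c + 3)*(c - 3)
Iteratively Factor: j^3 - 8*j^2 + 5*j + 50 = (j + 2)*(j^2 - 10*j + 25) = (j - 5)*(j + 2)*(j - 5)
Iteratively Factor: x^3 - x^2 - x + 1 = (x - 1)*(x^2 - 1) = (x - 1)^2*(x + 1)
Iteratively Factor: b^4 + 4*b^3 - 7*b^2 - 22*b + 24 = (b - 1)*(b^3 + 5*b^2 - 2*b - 24) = (b - 1)*(b + 4)*(b^2 + b - 6) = (b - 2)*(b - 1)*(b + 4)*(b + 3)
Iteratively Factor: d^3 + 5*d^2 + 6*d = (d + 2)*(d^2 + 3*d) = d*(d + 2)*(d + 3)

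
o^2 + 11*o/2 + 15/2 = (o + 5/2)*(o + 3)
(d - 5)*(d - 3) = d^2 - 8*d + 15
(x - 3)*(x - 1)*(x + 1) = x^3 - 3*x^2 - x + 3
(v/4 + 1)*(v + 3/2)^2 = v^3/4 + 7*v^2/4 + 57*v/16 + 9/4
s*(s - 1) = s^2 - s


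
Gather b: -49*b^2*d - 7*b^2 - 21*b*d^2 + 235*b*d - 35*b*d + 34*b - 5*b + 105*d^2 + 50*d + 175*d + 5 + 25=b^2*(-49*d - 7) + b*(-21*d^2 + 200*d + 29) + 105*d^2 + 225*d + 30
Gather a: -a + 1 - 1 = -a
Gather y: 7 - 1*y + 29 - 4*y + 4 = 40 - 5*y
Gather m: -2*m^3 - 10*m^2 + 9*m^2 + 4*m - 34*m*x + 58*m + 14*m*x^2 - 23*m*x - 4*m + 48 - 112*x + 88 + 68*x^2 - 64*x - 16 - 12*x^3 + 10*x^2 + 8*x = -2*m^3 - m^2 + m*(14*x^2 - 57*x + 58) - 12*x^3 + 78*x^2 - 168*x + 120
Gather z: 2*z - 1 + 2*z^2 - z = 2*z^2 + z - 1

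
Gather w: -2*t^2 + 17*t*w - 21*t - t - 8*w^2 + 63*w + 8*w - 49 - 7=-2*t^2 - 22*t - 8*w^2 + w*(17*t + 71) - 56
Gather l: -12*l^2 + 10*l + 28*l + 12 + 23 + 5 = -12*l^2 + 38*l + 40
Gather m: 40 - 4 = 36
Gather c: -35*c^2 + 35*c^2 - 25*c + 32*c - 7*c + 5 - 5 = 0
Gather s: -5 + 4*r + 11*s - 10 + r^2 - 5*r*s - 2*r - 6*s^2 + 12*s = r^2 + 2*r - 6*s^2 + s*(23 - 5*r) - 15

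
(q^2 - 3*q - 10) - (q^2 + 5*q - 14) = 4 - 8*q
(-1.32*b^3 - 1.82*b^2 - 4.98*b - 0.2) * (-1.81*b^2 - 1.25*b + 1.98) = 2.3892*b^5 + 4.9442*b^4 + 8.6752*b^3 + 2.9834*b^2 - 9.6104*b - 0.396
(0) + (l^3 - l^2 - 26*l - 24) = l^3 - l^2 - 26*l - 24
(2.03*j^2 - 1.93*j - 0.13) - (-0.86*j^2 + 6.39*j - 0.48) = 2.89*j^2 - 8.32*j + 0.35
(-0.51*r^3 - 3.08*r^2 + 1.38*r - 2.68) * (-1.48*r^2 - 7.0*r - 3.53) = 0.7548*r^5 + 8.1284*r^4 + 21.3179*r^3 + 5.1788*r^2 + 13.8886*r + 9.4604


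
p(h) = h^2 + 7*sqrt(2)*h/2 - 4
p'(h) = 2*h + 7*sqrt(2)/2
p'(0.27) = 5.49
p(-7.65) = 16.66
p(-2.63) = -10.10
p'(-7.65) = -10.35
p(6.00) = 61.70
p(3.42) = 24.62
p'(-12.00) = -19.05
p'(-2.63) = -0.31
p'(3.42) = 11.79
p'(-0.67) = 3.61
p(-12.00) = 80.60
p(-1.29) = -8.72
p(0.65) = -0.36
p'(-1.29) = 2.37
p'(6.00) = 16.95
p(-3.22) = -9.57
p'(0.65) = 6.25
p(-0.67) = -6.87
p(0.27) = -2.59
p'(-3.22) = -1.49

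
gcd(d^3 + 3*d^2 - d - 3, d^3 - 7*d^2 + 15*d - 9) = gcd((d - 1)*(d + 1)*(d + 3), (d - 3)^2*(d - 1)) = d - 1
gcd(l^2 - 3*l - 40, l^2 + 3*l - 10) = l + 5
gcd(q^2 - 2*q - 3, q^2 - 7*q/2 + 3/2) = q - 3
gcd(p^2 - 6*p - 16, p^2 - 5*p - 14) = p + 2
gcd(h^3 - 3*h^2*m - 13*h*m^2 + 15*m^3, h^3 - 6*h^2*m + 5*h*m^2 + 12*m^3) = 1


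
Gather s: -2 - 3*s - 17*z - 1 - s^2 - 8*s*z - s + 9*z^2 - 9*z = -s^2 + s*(-8*z - 4) + 9*z^2 - 26*z - 3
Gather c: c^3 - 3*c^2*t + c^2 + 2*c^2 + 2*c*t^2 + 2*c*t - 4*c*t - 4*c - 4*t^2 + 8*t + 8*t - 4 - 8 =c^3 + c^2*(3 - 3*t) + c*(2*t^2 - 2*t - 4) - 4*t^2 + 16*t - 12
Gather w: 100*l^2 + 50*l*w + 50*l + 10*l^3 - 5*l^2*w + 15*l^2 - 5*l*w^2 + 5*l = 10*l^3 + 115*l^2 - 5*l*w^2 + 55*l + w*(-5*l^2 + 50*l)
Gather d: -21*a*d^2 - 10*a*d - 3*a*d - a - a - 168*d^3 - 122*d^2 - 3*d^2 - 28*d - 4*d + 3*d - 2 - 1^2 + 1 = -2*a - 168*d^3 + d^2*(-21*a - 125) + d*(-13*a - 29) - 2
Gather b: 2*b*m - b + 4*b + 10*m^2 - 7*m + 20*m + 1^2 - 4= b*(2*m + 3) + 10*m^2 + 13*m - 3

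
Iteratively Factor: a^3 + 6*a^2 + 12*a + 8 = (a + 2)*(a^2 + 4*a + 4) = (a + 2)^2*(a + 2)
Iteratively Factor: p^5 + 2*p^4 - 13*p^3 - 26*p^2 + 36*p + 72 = (p + 2)*(p^4 - 13*p^2 + 36) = (p - 3)*(p + 2)*(p^3 + 3*p^2 - 4*p - 12) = (p - 3)*(p + 2)^2*(p^2 + p - 6) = (p - 3)*(p - 2)*(p + 2)^2*(p + 3)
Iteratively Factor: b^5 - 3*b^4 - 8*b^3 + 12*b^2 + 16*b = (b)*(b^4 - 3*b^3 - 8*b^2 + 12*b + 16) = b*(b - 4)*(b^3 + b^2 - 4*b - 4) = b*(b - 4)*(b + 2)*(b^2 - b - 2) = b*(b - 4)*(b - 2)*(b + 2)*(b + 1)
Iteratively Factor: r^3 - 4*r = (r)*(r^2 - 4) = r*(r + 2)*(r - 2)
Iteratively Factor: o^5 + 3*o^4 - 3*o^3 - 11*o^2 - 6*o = (o + 1)*(o^4 + 2*o^3 - 5*o^2 - 6*o) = (o + 1)^2*(o^3 + o^2 - 6*o) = (o + 1)^2*(o + 3)*(o^2 - 2*o) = (o - 2)*(o + 1)^2*(o + 3)*(o)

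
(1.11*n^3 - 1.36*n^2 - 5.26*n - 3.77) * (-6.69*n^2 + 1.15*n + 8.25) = -7.4259*n^5 + 10.3749*n^4 + 42.7829*n^3 + 7.9523*n^2 - 47.7305*n - 31.1025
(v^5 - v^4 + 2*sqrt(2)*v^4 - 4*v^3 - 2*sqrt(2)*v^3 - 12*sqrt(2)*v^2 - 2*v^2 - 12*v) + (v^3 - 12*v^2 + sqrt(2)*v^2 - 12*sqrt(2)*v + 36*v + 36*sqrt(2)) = v^5 - v^4 + 2*sqrt(2)*v^4 - 3*v^3 - 2*sqrt(2)*v^3 - 11*sqrt(2)*v^2 - 14*v^2 - 12*sqrt(2)*v + 24*v + 36*sqrt(2)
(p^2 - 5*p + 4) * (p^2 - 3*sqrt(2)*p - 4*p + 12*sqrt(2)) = p^4 - 9*p^3 - 3*sqrt(2)*p^3 + 24*p^2 + 27*sqrt(2)*p^2 - 72*sqrt(2)*p - 16*p + 48*sqrt(2)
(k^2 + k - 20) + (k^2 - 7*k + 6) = 2*k^2 - 6*k - 14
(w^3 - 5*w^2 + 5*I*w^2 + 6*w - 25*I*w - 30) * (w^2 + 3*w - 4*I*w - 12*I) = w^5 - 2*w^4 + I*w^4 + 11*w^3 - 2*I*w^3 - 52*w^2 - 39*I*w^2 - 390*w + 48*I*w + 360*I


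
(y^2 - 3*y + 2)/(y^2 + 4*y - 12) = (y - 1)/(y + 6)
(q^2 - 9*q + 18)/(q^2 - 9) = (q - 6)/(q + 3)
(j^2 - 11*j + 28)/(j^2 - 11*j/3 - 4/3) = 3*(j - 7)/(3*j + 1)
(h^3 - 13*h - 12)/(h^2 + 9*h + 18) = (h^2 - 3*h - 4)/(h + 6)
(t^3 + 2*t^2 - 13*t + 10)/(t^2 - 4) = (t^2 + 4*t - 5)/(t + 2)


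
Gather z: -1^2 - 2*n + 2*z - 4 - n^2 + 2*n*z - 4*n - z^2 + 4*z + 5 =-n^2 - 6*n - z^2 + z*(2*n + 6)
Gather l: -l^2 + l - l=-l^2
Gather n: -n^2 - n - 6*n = -n^2 - 7*n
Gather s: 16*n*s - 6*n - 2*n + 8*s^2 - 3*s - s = -8*n + 8*s^2 + s*(16*n - 4)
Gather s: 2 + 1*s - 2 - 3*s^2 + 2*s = -3*s^2 + 3*s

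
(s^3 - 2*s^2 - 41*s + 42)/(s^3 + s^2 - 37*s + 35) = (s^2 - s - 42)/(s^2 + 2*s - 35)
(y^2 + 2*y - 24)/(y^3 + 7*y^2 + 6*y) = (y - 4)/(y*(y + 1))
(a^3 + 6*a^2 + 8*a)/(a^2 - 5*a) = (a^2 + 6*a + 8)/(a - 5)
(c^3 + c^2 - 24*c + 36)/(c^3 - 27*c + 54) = (c - 2)/(c - 3)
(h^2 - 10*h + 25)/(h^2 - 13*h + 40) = (h - 5)/(h - 8)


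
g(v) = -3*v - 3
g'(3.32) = -3.00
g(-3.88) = 8.64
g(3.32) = -12.96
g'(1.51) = -3.00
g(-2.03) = 3.09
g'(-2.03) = -3.00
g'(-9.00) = -3.00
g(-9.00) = 24.00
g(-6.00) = 15.00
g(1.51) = -7.53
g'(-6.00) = -3.00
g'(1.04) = -3.00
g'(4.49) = -3.00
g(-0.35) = -1.95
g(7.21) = -24.63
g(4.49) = -16.47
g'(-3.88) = -3.00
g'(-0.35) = -3.00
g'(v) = -3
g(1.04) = -6.12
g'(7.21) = -3.00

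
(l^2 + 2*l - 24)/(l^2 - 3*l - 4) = (l + 6)/(l + 1)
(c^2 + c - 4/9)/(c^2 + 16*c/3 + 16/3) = (c - 1/3)/(c + 4)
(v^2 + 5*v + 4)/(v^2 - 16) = (v + 1)/(v - 4)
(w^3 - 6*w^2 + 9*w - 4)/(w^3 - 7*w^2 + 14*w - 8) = (w - 1)/(w - 2)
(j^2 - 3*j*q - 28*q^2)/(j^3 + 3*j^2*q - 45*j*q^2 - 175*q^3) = (j + 4*q)/(j^2 + 10*j*q + 25*q^2)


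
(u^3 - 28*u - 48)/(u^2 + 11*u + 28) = (u^2 - 4*u - 12)/(u + 7)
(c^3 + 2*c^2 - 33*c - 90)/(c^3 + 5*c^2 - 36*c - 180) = (c + 3)/(c + 6)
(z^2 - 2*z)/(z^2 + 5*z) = (z - 2)/(z + 5)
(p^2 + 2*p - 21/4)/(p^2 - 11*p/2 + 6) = (p + 7/2)/(p - 4)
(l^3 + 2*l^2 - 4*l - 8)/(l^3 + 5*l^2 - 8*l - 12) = (l^2 + 4*l + 4)/(l^2 + 7*l + 6)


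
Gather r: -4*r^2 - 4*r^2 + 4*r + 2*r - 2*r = -8*r^2 + 4*r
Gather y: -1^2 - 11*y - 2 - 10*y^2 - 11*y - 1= -10*y^2 - 22*y - 4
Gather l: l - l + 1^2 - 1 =0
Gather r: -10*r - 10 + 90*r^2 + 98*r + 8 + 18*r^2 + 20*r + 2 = 108*r^2 + 108*r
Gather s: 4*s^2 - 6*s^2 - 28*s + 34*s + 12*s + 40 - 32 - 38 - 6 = -2*s^2 + 18*s - 36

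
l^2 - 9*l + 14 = (l - 7)*(l - 2)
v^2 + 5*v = v*(v + 5)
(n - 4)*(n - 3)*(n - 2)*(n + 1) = n^4 - 8*n^3 + 17*n^2 + 2*n - 24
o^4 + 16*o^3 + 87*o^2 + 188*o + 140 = (o + 2)^2*(o + 5)*(o + 7)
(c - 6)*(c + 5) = c^2 - c - 30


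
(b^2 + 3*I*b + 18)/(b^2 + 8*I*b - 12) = (b - 3*I)/(b + 2*I)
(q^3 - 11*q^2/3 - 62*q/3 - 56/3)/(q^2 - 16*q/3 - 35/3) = (3*q^2 + 10*q + 8)/(3*q + 5)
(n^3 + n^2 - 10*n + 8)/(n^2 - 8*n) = (n^3 + n^2 - 10*n + 8)/(n*(n - 8))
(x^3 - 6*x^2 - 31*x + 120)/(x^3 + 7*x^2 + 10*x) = (x^2 - 11*x + 24)/(x*(x + 2))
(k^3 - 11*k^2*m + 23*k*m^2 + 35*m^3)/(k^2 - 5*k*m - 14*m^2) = (k^2 - 4*k*m - 5*m^2)/(k + 2*m)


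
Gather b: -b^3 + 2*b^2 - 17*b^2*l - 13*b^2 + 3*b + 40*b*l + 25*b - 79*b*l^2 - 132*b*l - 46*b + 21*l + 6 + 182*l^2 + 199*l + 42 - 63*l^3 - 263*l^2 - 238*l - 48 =-b^3 + b^2*(-17*l - 11) + b*(-79*l^2 - 92*l - 18) - 63*l^3 - 81*l^2 - 18*l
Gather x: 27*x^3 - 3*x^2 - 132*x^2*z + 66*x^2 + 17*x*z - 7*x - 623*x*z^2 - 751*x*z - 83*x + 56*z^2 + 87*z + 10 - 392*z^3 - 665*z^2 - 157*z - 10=27*x^3 + x^2*(63 - 132*z) + x*(-623*z^2 - 734*z - 90) - 392*z^3 - 609*z^2 - 70*z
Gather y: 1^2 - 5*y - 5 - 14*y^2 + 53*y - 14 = -14*y^2 + 48*y - 18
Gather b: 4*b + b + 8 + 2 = 5*b + 10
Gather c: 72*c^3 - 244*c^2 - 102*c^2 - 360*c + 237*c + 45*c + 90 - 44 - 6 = 72*c^3 - 346*c^2 - 78*c + 40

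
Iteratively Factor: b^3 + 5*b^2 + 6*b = (b)*(b^2 + 5*b + 6) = b*(b + 2)*(b + 3)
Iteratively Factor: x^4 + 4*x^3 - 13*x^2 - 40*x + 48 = (x - 1)*(x^3 + 5*x^2 - 8*x - 48) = (x - 1)*(x + 4)*(x^2 + x - 12) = (x - 3)*(x - 1)*(x + 4)*(x + 4)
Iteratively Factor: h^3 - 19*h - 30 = (h + 2)*(h^2 - 2*h - 15) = (h - 5)*(h + 2)*(h + 3)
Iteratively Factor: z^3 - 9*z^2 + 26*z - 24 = (z - 3)*(z^2 - 6*z + 8) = (z - 3)*(z - 2)*(z - 4)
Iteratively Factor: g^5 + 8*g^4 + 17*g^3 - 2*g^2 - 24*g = (g)*(g^4 + 8*g^3 + 17*g^2 - 2*g - 24) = g*(g + 3)*(g^3 + 5*g^2 + 2*g - 8) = g*(g + 2)*(g + 3)*(g^2 + 3*g - 4) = g*(g - 1)*(g + 2)*(g + 3)*(g + 4)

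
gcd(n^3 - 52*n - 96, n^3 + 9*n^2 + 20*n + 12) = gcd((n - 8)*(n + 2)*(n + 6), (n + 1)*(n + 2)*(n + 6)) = n^2 + 8*n + 12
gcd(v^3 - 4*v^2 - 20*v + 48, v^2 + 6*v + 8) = v + 4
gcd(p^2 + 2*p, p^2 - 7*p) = p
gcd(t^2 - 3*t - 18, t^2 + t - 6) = t + 3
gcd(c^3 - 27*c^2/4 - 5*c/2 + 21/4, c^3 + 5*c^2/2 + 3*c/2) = c + 1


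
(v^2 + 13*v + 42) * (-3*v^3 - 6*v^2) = -3*v^5 - 45*v^4 - 204*v^3 - 252*v^2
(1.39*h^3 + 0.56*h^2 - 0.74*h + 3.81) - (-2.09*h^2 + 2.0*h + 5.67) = 1.39*h^3 + 2.65*h^2 - 2.74*h - 1.86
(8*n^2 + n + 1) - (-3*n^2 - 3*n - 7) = 11*n^2 + 4*n + 8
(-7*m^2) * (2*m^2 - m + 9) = -14*m^4 + 7*m^3 - 63*m^2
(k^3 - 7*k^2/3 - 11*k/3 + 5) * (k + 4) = k^4 + 5*k^3/3 - 13*k^2 - 29*k/3 + 20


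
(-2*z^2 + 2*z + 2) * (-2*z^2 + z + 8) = 4*z^4 - 6*z^3 - 18*z^2 + 18*z + 16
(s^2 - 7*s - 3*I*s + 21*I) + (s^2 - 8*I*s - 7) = 2*s^2 - 7*s - 11*I*s - 7 + 21*I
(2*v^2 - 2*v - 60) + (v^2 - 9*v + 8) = 3*v^2 - 11*v - 52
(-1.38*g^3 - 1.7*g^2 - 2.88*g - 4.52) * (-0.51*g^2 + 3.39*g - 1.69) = 0.7038*g^5 - 3.8112*g^4 - 1.962*g^3 - 4.585*g^2 - 10.4556*g + 7.6388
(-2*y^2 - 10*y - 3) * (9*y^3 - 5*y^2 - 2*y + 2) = -18*y^5 - 80*y^4 + 27*y^3 + 31*y^2 - 14*y - 6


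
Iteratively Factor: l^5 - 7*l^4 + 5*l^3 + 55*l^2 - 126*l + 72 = (l - 4)*(l^4 - 3*l^3 - 7*l^2 + 27*l - 18) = (l - 4)*(l - 2)*(l^3 - l^2 - 9*l + 9) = (l - 4)*(l - 3)*(l - 2)*(l^2 + 2*l - 3) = (l - 4)*(l - 3)*(l - 2)*(l - 1)*(l + 3)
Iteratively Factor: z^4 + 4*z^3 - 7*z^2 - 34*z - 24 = (z + 4)*(z^3 - 7*z - 6) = (z + 2)*(z + 4)*(z^2 - 2*z - 3) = (z - 3)*(z + 2)*(z + 4)*(z + 1)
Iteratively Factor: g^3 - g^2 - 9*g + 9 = (g - 3)*(g^2 + 2*g - 3) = (g - 3)*(g - 1)*(g + 3)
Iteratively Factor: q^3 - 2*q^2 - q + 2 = (q + 1)*(q^2 - 3*q + 2) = (q - 2)*(q + 1)*(q - 1)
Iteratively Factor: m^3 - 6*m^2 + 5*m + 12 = (m + 1)*(m^2 - 7*m + 12) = (m - 3)*(m + 1)*(m - 4)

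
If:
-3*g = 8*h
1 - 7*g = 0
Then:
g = 1/7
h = -3/56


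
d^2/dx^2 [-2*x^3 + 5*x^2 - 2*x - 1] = 10 - 12*x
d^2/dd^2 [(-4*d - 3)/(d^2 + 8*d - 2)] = 2*(-4*(d + 4)^2*(4*d + 3) + (12*d + 35)*(d^2 + 8*d - 2))/(d^2 + 8*d - 2)^3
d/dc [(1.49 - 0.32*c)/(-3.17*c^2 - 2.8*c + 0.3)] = (-1.0144*c^2 + 9.4466*c + 4.076)/(10.0489*c^4 + 17.752*c^3 + 5.938*c^2 - 1.68*c + 0.09)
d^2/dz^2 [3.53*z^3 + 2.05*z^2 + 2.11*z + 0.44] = 21.18*z + 4.1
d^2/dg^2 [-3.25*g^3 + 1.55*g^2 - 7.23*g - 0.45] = 3.1 - 19.5*g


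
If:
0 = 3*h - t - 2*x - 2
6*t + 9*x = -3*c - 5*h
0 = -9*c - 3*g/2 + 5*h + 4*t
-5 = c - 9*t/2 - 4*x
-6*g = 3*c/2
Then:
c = 15840/7049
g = -3960/7049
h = -2124/7049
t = 36810/7049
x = -28640/7049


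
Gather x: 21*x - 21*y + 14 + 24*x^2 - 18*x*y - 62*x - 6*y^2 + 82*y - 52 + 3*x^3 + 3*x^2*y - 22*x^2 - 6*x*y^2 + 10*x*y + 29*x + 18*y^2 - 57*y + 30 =3*x^3 + x^2*(3*y + 2) + x*(-6*y^2 - 8*y - 12) + 12*y^2 + 4*y - 8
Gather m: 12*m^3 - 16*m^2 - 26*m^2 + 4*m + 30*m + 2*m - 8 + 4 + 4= 12*m^3 - 42*m^2 + 36*m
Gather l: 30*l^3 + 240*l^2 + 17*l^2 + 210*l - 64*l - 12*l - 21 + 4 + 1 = 30*l^3 + 257*l^2 + 134*l - 16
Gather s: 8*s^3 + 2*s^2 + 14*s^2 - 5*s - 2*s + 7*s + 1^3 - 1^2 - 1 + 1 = 8*s^3 + 16*s^2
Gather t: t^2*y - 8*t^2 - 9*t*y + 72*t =t^2*(y - 8) + t*(72 - 9*y)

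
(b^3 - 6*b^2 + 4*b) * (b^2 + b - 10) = b^5 - 5*b^4 - 12*b^3 + 64*b^2 - 40*b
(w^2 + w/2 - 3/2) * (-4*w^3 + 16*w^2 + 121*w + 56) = -4*w^5 + 14*w^4 + 135*w^3 + 185*w^2/2 - 307*w/2 - 84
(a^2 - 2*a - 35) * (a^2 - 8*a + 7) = a^4 - 10*a^3 - 12*a^2 + 266*a - 245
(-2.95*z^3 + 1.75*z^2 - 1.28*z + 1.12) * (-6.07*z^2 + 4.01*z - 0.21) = 17.9065*z^5 - 22.452*z^4 + 15.4066*z^3 - 12.2987*z^2 + 4.76*z - 0.2352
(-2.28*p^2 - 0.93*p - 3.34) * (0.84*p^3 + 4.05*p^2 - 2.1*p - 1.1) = -1.9152*p^5 - 10.0152*p^4 - 1.7841*p^3 - 9.066*p^2 + 8.037*p + 3.674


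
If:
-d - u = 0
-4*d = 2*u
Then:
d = 0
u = 0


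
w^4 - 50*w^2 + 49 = (w - 7)*(w - 1)*(w + 1)*(w + 7)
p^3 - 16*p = p*(p - 4)*(p + 4)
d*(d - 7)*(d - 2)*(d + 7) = d^4 - 2*d^3 - 49*d^2 + 98*d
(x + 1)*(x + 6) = x^2 + 7*x + 6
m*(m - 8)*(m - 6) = m^3 - 14*m^2 + 48*m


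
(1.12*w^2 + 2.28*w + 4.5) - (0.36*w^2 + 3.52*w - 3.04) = 0.76*w^2 - 1.24*w + 7.54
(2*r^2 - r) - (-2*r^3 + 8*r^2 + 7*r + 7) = 2*r^3 - 6*r^2 - 8*r - 7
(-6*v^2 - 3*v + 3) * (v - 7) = -6*v^3 + 39*v^2 + 24*v - 21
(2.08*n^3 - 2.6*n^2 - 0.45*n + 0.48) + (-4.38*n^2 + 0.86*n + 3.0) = 2.08*n^3 - 6.98*n^2 + 0.41*n + 3.48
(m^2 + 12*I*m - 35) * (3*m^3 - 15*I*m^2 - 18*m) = 3*m^5 + 21*I*m^4 + 57*m^3 + 309*I*m^2 + 630*m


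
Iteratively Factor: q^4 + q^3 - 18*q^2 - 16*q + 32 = (q - 4)*(q^3 + 5*q^2 + 2*q - 8) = (q - 4)*(q + 4)*(q^2 + q - 2) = (q - 4)*(q - 1)*(q + 4)*(q + 2)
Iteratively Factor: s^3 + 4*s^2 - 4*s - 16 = (s - 2)*(s^2 + 6*s + 8) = (s - 2)*(s + 2)*(s + 4)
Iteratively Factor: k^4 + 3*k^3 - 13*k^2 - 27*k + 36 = (k - 3)*(k^3 + 6*k^2 + 5*k - 12) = (k - 3)*(k + 3)*(k^2 + 3*k - 4) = (k - 3)*(k - 1)*(k + 3)*(k + 4)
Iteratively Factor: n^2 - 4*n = (n)*(n - 4)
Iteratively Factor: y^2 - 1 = (y - 1)*(y + 1)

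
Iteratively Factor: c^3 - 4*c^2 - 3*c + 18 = (c - 3)*(c^2 - c - 6) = (c - 3)^2*(c + 2)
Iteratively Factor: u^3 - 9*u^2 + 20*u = (u - 4)*(u^2 - 5*u) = (u - 5)*(u - 4)*(u)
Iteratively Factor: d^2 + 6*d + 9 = (d + 3)*(d + 3)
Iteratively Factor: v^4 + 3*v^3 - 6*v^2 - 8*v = (v + 4)*(v^3 - v^2 - 2*v) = (v + 1)*(v + 4)*(v^2 - 2*v) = (v - 2)*(v + 1)*(v + 4)*(v)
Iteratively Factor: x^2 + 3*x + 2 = (x + 1)*(x + 2)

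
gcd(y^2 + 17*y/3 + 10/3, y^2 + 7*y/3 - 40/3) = y + 5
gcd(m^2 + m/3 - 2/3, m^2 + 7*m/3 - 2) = m - 2/3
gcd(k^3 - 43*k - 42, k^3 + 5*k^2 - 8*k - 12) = k^2 + 7*k + 6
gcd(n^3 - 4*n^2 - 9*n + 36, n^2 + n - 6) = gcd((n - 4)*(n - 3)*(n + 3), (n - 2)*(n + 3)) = n + 3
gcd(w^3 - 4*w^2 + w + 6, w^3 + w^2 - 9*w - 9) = w^2 - 2*w - 3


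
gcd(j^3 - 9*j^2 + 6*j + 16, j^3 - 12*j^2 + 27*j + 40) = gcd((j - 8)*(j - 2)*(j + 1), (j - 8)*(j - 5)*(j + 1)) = j^2 - 7*j - 8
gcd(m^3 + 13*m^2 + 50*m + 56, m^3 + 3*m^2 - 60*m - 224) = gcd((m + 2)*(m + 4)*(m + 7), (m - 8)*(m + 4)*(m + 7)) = m^2 + 11*m + 28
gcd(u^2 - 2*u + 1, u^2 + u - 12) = 1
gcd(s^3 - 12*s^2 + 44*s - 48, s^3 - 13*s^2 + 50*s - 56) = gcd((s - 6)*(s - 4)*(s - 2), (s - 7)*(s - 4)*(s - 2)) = s^2 - 6*s + 8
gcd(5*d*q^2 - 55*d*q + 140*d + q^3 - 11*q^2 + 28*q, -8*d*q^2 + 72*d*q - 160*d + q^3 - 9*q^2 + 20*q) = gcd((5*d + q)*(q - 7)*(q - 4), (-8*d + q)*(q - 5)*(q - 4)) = q - 4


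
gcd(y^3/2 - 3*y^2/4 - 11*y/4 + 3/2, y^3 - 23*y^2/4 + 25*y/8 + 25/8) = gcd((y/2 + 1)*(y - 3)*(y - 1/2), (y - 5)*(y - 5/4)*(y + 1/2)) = 1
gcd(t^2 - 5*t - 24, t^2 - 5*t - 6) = 1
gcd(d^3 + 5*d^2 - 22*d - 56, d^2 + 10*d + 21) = d + 7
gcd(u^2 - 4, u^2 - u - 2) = u - 2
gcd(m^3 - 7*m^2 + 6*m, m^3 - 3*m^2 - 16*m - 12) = m - 6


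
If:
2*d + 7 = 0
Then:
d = -7/2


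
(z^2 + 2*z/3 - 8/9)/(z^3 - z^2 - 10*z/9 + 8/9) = (3*z + 4)/(3*z^2 - z - 4)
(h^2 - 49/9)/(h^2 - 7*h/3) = (h + 7/3)/h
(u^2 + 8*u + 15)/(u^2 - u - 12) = (u + 5)/(u - 4)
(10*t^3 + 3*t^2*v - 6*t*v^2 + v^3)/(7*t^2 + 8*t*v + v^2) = (10*t^2 - 7*t*v + v^2)/(7*t + v)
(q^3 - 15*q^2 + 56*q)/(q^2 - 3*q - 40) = q*(q - 7)/(q + 5)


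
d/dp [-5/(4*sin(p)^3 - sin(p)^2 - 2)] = 10*(6*sin(p) - 1)*sin(p)*cos(p)/(-4*sin(p)^3 + sin(p)^2 + 2)^2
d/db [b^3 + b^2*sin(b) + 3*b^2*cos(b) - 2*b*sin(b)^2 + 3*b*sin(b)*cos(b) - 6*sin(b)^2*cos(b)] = -3*b^2*sin(b) + b^2*cos(b) + 3*b^2 + 2*b*sin(b) - 2*b*sin(2*b) + 6*b*cos(b) + 3*b*cos(2*b) + 3*sin(b)/2 + 3*sin(2*b)/2 - 9*sin(3*b)/2 + cos(2*b) - 1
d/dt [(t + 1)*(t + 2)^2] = (t + 2)*(3*t + 4)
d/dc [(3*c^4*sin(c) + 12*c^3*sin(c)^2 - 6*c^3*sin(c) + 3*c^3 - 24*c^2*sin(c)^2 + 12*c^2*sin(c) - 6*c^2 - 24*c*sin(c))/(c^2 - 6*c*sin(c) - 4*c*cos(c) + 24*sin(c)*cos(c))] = 3*(2*c*(-2*c*sin(c) + 3*c*cos(c) - c + 3*sin(c) + 2*cos(c) - 12*cos(2*c))*(c^3*sin(c) + 4*c^2*sin(c)^2 - 2*c^2*sin(c) + c^2 - 8*c*sin(c)^2 + 4*c*sin(c) - 2*c - 8*sin(c)) + (c^2 - 6*c*sin(c) - 4*c*cos(c) + 12*sin(2*c))*(c^4*cos(c) + 4*c^3*sin(c) + 4*c^3*sin(2*c) - 2*c^3*cos(c) - 6*c^2*sin(c) - 8*c^2*sin(2*c) + 4*c^2*cos(c) - 6*c^2*cos(2*c) + 9*c^2 + 8*c*cos(2*c) - 8*sqrt(2)*c*cos(c + pi/4) - 12*c - 8*sin(c)))/((c - 6*sin(c))^2*(c - 4*cos(c))^2)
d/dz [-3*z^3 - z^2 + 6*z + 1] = -9*z^2 - 2*z + 6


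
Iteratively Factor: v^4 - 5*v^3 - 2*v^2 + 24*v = (v - 4)*(v^3 - v^2 - 6*v) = (v - 4)*(v + 2)*(v^2 - 3*v) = (v - 4)*(v - 3)*(v + 2)*(v)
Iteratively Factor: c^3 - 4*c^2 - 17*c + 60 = (c - 3)*(c^2 - c - 20) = (c - 5)*(c - 3)*(c + 4)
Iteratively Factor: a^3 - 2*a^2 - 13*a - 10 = (a + 1)*(a^2 - 3*a - 10) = (a - 5)*(a + 1)*(a + 2)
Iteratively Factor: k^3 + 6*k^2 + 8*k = (k + 2)*(k^2 + 4*k) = k*(k + 2)*(k + 4)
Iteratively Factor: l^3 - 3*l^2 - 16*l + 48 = (l - 4)*(l^2 + l - 12) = (l - 4)*(l - 3)*(l + 4)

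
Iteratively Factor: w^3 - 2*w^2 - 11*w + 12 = (w - 1)*(w^2 - w - 12) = (w - 4)*(w - 1)*(w + 3)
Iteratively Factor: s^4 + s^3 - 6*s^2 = (s)*(s^3 + s^2 - 6*s) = s*(s - 2)*(s^2 + 3*s) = s*(s - 2)*(s + 3)*(s)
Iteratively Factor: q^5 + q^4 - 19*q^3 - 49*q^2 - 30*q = (q)*(q^4 + q^3 - 19*q^2 - 49*q - 30) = q*(q + 1)*(q^3 - 19*q - 30) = q*(q - 5)*(q + 1)*(q^2 + 5*q + 6) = q*(q - 5)*(q + 1)*(q + 3)*(q + 2)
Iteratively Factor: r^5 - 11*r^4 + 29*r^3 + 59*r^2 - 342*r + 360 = (r - 3)*(r^4 - 8*r^3 + 5*r^2 + 74*r - 120) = (r - 5)*(r - 3)*(r^3 - 3*r^2 - 10*r + 24) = (r - 5)*(r - 3)*(r + 3)*(r^2 - 6*r + 8) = (r - 5)*(r - 3)*(r - 2)*(r + 3)*(r - 4)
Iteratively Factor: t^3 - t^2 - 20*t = (t)*(t^2 - t - 20) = t*(t - 5)*(t + 4)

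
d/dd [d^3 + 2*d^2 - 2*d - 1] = 3*d^2 + 4*d - 2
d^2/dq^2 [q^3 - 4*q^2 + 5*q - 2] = 6*q - 8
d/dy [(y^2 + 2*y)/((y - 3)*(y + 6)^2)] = (-y^3 + 2*y^2 - 30*y - 36)/(y^5 + 12*y^4 + 9*y^3 - 270*y^2 - 324*y + 1944)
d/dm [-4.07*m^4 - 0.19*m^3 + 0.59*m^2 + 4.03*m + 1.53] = -16.28*m^3 - 0.57*m^2 + 1.18*m + 4.03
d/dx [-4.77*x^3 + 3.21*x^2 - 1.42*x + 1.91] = -14.31*x^2 + 6.42*x - 1.42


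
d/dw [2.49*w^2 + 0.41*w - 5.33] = 4.98*w + 0.41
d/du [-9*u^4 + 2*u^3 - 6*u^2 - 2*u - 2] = -36*u^3 + 6*u^2 - 12*u - 2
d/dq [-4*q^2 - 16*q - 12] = -8*q - 16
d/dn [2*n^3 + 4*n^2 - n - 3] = 6*n^2 + 8*n - 1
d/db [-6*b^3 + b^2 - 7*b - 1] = -18*b^2 + 2*b - 7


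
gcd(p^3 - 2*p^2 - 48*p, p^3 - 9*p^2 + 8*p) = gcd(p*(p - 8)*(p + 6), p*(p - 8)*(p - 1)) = p^2 - 8*p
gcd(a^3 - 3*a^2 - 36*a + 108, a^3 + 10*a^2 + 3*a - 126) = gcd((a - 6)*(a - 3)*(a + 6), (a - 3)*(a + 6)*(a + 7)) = a^2 + 3*a - 18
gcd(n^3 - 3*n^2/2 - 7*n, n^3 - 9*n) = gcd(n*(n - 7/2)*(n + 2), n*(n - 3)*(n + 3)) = n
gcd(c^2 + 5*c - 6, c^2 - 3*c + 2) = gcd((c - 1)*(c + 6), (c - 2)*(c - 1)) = c - 1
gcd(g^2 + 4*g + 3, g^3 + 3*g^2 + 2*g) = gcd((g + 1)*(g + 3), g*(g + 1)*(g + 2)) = g + 1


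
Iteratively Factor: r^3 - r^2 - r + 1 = (r - 1)*(r^2 - 1) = (r - 1)*(r + 1)*(r - 1)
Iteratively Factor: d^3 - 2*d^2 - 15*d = (d + 3)*(d^2 - 5*d) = d*(d + 3)*(d - 5)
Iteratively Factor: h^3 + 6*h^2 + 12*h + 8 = (h + 2)*(h^2 + 4*h + 4) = (h + 2)^2*(h + 2)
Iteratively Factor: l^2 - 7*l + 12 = (l - 3)*(l - 4)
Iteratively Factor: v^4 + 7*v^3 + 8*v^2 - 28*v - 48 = (v + 3)*(v^3 + 4*v^2 - 4*v - 16) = (v + 2)*(v + 3)*(v^2 + 2*v - 8) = (v + 2)*(v + 3)*(v + 4)*(v - 2)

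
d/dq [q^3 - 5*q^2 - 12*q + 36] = 3*q^2 - 10*q - 12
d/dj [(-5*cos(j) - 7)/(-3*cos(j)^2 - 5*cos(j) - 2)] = (15*cos(j)^2 + 42*cos(j) + 25)*sin(j)/((cos(j) + 1)^2*(3*cos(j) + 2)^2)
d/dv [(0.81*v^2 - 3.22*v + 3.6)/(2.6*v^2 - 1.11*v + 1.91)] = (7.4729*v^2 - 15.6258*v - 2.1542)/(6.76*v^4 - 5.772*v^3 + 11.1641*v^2 - 4.2402*v + 3.6481)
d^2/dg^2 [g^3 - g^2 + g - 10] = 6*g - 2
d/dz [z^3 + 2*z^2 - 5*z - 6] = 3*z^2 + 4*z - 5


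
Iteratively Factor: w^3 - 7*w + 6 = (w - 1)*(w^2 + w - 6) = (w - 1)*(w + 3)*(w - 2)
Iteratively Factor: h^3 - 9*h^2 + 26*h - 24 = (h - 4)*(h^2 - 5*h + 6) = (h - 4)*(h - 3)*(h - 2)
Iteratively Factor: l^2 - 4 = (l + 2)*(l - 2)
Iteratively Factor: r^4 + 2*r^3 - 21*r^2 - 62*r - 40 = (r + 2)*(r^3 - 21*r - 20) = (r + 2)*(r + 4)*(r^2 - 4*r - 5) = (r - 5)*(r + 2)*(r + 4)*(r + 1)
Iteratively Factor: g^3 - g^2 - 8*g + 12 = (g - 2)*(g^2 + g - 6) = (g - 2)^2*(g + 3)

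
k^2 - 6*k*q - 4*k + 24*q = (k - 4)*(k - 6*q)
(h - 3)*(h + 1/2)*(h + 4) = h^3 + 3*h^2/2 - 23*h/2 - 6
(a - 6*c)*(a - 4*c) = a^2 - 10*a*c + 24*c^2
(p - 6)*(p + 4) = p^2 - 2*p - 24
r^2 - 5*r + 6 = (r - 3)*(r - 2)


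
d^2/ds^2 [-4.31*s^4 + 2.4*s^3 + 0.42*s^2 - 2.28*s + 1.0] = -51.72*s^2 + 14.4*s + 0.84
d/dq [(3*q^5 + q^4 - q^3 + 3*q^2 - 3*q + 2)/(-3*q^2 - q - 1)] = (-27*q^6 - 18*q^5 - 15*q^4 - 2*q^3 - 9*q^2 + 6*q + 5)/(9*q^4 + 6*q^3 + 7*q^2 + 2*q + 1)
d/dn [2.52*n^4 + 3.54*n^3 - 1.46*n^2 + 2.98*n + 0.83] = 10.08*n^3 + 10.62*n^2 - 2.92*n + 2.98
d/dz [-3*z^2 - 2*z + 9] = -6*z - 2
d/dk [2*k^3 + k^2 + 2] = 2*k*(3*k + 1)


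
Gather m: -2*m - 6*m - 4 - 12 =-8*m - 16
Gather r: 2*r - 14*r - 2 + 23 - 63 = -12*r - 42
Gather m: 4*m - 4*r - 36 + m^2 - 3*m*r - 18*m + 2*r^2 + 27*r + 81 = m^2 + m*(-3*r - 14) + 2*r^2 + 23*r + 45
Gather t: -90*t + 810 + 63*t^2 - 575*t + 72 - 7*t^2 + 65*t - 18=56*t^2 - 600*t + 864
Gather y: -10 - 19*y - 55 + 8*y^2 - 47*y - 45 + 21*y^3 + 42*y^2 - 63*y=21*y^3 + 50*y^2 - 129*y - 110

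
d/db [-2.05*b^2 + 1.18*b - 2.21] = 1.18 - 4.1*b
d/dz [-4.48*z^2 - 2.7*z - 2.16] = -8.96*z - 2.7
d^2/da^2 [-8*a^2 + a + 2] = -16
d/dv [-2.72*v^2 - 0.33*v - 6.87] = -5.44*v - 0.33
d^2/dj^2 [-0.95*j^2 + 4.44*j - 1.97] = -1.90000000000000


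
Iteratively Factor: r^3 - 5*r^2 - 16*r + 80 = (r - 4)*(r^2 - r - 20) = (r - 5)*(r - 4)*(r + 4)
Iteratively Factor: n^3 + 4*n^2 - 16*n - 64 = (n + 4)*(n^2 - 16) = (n - 4)*(n + 4)*(n + 4)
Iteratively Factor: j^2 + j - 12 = (j - 3)*(j + 4)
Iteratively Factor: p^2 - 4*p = (p - 4)*(p)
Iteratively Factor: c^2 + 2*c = (c + 2)*(c)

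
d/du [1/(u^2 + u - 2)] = (-2*u - 1)/(u^2 + u - 2)^2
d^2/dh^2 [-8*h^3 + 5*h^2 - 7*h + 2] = 10 - 48*h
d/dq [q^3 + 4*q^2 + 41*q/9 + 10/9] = 3*q^2 + 8*q + 41/9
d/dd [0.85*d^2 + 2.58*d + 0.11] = 1.7*d + 2.58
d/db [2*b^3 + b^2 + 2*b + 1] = 6*b^2 + 2*b + 2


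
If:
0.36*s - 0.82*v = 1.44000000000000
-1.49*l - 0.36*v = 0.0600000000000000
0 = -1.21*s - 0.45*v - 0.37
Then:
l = 0.35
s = 0.30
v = -1.63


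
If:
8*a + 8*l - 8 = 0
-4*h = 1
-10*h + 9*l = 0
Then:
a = 23/18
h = -1/4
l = -5/18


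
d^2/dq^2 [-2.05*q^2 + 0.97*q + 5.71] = -4.10000000000000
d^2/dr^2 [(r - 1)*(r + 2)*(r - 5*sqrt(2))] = 6*r - 10*sqrt(2) + 2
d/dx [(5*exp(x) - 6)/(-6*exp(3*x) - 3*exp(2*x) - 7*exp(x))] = 3*(20*exp(3*x) - 31*exp(2*x) - 12*exp(x) - 14)*exp(-x)/(36*exp(4*x) + 36*exp(3*x) + 93*exp(2*x) + 42*exp(x) + 49)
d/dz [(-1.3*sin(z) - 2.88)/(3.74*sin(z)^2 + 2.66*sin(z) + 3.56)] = (4.862*sin(z)^2 + 21.5424*sin(z) + 3.0328)*cos(z)/(13.9876*sin(z)^4 + 19.8968*sin(z)^3 + 33.7044*sin(z)^2 + 18.9392*sin(z) + 12.6736)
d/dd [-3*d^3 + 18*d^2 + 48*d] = -9*d^2 + 36*d + 48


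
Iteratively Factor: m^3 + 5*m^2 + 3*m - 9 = (m - 1)*(m^2 + 6*m + 9) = (m - 1)*(m + 3)*(m + 3)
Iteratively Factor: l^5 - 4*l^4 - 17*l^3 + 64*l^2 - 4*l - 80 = (l + 4)*(l^4 - 8*l^3 + 15*l^2 + 4*l - 20) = (l - 2)*(l + 4)*(l^3 - 6*l^2 + 3*l + 10) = (l - 5)*(l - 2)*(l + 4)*(l^2 - l - 2) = (l - 5)*(l - 2)*(l + 1)*(l + 4)*(l - 2)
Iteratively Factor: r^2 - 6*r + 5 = (r - 1)*(r - 5)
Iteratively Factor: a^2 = (a)*(a)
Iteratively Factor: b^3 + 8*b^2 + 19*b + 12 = (b + 4)*(b^2 + 4*b + 3) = (b + 1)*(b + 4)*(b + 3)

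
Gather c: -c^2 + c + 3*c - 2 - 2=-c^2 + 4*c - 4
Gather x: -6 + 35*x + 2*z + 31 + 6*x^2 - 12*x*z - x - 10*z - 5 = 6*x^2 + x*(34 - 12*z) - 8*z + 20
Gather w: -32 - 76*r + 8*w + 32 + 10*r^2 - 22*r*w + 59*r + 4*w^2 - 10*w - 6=10*r^2 - 17*r + 4*w^2 + w*(-22*r - 2) - 6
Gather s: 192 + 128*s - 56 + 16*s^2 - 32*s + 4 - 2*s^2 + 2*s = 14*s^2 + 98*s + 140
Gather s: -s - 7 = -s - 7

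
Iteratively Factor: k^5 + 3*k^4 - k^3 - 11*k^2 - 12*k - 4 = (k + 1)*(k^4 + 2*k^3 - 3*k^2 - 8*k - 4) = (k - 2)*(k + 1)*(k^3 + 4*k^2 + 5*k + 2) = (k - 2)*(k + 1)^2*(k^2 + 3*k + 2) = (k - 2)*(k + 1)^3*(k + 2)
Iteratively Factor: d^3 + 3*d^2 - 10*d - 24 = (d + 4)*(d^2 - d - 6) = (d + 2)*(d + 4)*(d - 3)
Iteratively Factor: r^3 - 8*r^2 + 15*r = (r - 3)*(r^2 - 5*r) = (r - 5)*(r - 3)*(r)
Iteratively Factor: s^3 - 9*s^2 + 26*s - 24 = (s - 3)*(s^2 - 6*s + 8) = (s - 4)*(s - 3)*(s - 2)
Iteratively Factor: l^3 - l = (l + 1)*(l^2 - l) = (l - 1)*(l + 1)*(l)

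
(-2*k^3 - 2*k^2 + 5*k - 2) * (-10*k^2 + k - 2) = 20*k^5 + 18*k^4 - 48*k^3 + 29*k^2 - 12*k + 4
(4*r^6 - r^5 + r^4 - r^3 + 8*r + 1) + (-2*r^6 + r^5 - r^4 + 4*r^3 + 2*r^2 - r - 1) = 2*r^6 + 3*r^3 + 2*r^2 + 7*r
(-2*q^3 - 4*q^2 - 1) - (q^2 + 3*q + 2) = -2*q^3 - 5*q^2 - 3*q - 3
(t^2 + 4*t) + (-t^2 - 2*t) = 2*t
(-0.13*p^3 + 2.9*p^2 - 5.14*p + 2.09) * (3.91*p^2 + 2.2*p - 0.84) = -0.5083*p^5 + 11.053*p^4 - 13.6082*p^3 - 5.5721*p^2 + 8.9156*p - 1.7556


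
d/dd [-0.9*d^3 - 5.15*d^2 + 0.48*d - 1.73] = -2.7*d^2 - 10.3*d + 0.48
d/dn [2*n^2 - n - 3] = 4*n - 1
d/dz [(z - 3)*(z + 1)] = 2*z - 2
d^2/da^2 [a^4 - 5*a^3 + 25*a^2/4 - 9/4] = 12*a^2 - 30*a + 25/2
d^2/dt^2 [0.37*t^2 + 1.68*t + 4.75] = 0.740000000000000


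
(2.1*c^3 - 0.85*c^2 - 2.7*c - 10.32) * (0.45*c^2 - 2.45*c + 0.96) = 0.945*c^5 - 5.5275*c^4 + 2.8835*c^3 + 1.155*c^2 + 22.692*c - 9.9072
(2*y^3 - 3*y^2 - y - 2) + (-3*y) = 2*y^3 - 3*y^2 - 4*y - 2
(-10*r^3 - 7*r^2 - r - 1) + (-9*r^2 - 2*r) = -10*r^3 - 16*r^2 - 3*r - 1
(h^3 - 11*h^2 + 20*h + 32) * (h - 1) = h^4 - 12*h^3 + 31*h^2 + 12*h - 32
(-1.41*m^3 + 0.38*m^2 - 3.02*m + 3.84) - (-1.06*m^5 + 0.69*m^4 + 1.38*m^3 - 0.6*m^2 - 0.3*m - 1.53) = 1.06*m^5 - 0.69*m^4 - 2.79*m^3 + 0.98*m^2 - 2.72*m + 5.37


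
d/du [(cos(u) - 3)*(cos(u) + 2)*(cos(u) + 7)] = (-3*cos(u)^2 - 12*cos(u) + 13)*sin(u)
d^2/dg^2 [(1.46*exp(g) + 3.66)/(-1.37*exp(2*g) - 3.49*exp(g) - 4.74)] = (-2.740274*exp(4*g) - 20.497118*exp(3*g) + 4.38701399999997*exp(2*g) + 74.642262*exp(g) + 27.74322)*exp(g)/(2.571353*exp(6*g) + 19.651143*exp(5*g) + 76.749729*exp(4*g) + 178.488721*exp(3*g) + 265.542858*exp(2*g) + 235.235772*exp(g) + 106.496424)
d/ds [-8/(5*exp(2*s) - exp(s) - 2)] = (80*exp(s) - 8)*exp(s)/(-5*exp(2*s) + exp(s) + 2)^2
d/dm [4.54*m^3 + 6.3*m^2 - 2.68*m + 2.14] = 13.62*m^2 + 12.6*m - 2.68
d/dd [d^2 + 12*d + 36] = 2*d + 12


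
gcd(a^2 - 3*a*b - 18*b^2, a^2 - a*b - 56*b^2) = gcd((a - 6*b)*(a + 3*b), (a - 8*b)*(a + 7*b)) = 1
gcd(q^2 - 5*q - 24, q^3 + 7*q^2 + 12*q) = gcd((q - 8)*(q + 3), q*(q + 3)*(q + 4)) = q + 3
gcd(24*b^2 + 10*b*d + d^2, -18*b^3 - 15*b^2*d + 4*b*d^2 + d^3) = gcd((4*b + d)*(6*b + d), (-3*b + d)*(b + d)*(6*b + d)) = 6*b + d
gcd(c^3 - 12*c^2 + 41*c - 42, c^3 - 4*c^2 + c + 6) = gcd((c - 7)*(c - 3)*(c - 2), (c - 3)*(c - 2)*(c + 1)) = c^2 - 5*c + 6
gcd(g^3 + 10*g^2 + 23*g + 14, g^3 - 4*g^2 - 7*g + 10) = g + 2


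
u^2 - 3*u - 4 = (u - 4)*(u + 1)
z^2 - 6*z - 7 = (z - 7)*(z + 1)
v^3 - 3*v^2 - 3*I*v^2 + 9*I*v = v*(v - 3)*(v - 3*I)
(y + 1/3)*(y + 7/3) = y^2 + 8*y/3 + 7/9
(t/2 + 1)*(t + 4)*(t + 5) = t^3/2 + 11*t^2/2 + 19*t + 20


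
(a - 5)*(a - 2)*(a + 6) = a^3 - a^2 - 32*a + 60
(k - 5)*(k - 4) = k^2 - 9*k + 20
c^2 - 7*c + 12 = (c - 4)*(c - 3)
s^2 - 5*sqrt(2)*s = s*(s - 5*sqrt(2))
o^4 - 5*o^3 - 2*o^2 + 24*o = o*(o - 4)*(o - 3)*(o + 2)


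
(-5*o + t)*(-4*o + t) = 20*o^2 - 9*o*t + t^2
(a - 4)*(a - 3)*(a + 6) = a^3 - a^2 - 30*a + 72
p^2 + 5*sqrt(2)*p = p*(p + 5*sqrt(2))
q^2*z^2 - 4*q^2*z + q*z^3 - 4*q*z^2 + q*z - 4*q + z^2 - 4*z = (q + z)*(z - 4)*(q*z + 1)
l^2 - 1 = (l - 1)*(l + 1)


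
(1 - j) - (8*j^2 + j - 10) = -8*j^2 - 2*j + 11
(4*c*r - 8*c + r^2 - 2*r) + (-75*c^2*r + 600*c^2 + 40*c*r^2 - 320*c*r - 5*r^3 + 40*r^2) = -75*c^2*r + 600*c^2 + 40*c*r^2 - 316*c*r - 8*c - 5*r^3 + 41*r^2 - 2*r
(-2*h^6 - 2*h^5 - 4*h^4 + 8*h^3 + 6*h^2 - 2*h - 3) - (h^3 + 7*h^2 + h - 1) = -2*h^6 - 2*h^5 - 4*h^4 + 7*h^3 - h^2 - 3*h - 2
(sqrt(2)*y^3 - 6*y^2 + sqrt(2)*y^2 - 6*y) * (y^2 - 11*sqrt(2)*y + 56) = sqrt(2)*y^5 - 28*y^4 + sqrt(2)*y^4 - 28*y^3 + 122*sqrt(2)*y^3 - 336*y^2 + 122*sqrt(2)*y^2 - 336*y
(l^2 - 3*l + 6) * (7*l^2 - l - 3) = 7*l^4 - 22*l^3 + 42*l^2 + 3*l - 18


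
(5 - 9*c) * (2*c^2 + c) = -18*c^3 + c^2 + 5*c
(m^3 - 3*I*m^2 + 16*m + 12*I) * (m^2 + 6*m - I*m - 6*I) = m^5 + 6*m^4 - 4*I*m^4 + 13*m^3 - 24*I*m^3 + 78*m^2 - 4*I*m^2 + 12*m - 24*I*m + 72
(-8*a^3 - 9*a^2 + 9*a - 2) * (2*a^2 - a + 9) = -16*a^5 - 10*a^4 - 45*a^3 - 94*a^2 + 83*a - 18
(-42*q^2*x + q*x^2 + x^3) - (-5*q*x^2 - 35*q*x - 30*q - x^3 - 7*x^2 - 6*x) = -42*q^2*x + 6*q*x^2 + 35*q*x + 30*q + 2*x^3 + 7*x^2 + 6*x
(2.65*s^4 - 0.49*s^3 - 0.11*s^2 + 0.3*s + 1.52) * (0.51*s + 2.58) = 1.3515*s^5 + 6.5871*s^4 - 1.3203*s^3 - 0.1308*s^2 + 1.5492*s + 3.9216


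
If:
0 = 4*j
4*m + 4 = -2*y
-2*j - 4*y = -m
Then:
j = 0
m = -8/9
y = -2/9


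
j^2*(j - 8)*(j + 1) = j^4 - 7*j^3 - 8*j^2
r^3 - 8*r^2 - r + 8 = (r - 8)*(r - 1)*(r + 1)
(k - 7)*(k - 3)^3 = k^4 - 16*k^3 + 90*k^2 - 216*k + 189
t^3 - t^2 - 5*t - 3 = (t - 3)*(t + 1)^2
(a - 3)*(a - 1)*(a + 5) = a^3 + a^2 - 17*a + 15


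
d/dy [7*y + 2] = 7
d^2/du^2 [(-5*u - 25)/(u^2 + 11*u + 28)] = 10*(-(u + 5)*(2*u + 11)^2 + (3*u + 16)*(u^2 + 11*u + 28))/(u^2 + 11*u + 28)^3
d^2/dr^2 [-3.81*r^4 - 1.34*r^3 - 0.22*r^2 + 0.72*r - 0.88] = -45.72*r^2 - 8.04*r - 0.44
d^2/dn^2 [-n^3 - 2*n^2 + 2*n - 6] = -6*n - 4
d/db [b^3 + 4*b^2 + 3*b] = 3*b^2 + 8*b + 3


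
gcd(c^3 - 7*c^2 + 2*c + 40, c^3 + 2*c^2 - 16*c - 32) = c^2 - 2*c - 8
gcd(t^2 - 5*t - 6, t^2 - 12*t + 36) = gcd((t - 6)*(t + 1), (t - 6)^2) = t - 6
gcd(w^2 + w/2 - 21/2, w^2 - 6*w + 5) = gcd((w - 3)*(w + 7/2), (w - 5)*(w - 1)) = 1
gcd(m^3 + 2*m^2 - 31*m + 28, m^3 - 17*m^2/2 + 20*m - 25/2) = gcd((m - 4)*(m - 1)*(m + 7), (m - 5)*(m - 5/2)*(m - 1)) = m - 1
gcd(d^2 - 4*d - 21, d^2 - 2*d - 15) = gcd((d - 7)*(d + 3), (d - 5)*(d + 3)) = d + 3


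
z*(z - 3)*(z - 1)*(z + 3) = z^4 - z^3 - 9*z^2 + 9*z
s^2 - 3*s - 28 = (s - 7)*(s + 4)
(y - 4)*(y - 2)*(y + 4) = y^3 - 2*y^2 - 16*y + 32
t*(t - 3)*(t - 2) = t^3 - 5*t^2 + 6*t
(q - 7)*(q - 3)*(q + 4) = q^3 - 6*q^2 - 19*q + 84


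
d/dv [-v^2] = -2*v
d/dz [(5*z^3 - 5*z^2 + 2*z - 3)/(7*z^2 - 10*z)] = (35*z^4 - 100*z^3 + 36*z^2 + 42*z - 30)/(z^2*(49*z^2 - 140*z + 100))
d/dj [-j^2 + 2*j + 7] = 2 - 2*j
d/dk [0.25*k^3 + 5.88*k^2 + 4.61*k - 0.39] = 0.75*k^2 + 11.76*k + 4.61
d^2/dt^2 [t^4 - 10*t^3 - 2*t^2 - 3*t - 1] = 12*t^2 - 60*t - 4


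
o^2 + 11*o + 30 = (o + 5)*(o + 6)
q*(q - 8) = q^2 - 8*q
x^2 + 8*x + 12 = (x + 2)*(x + 6)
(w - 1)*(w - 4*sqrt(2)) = w^2 - 4*sqrt(2)*w - w + 4*sqrt(2)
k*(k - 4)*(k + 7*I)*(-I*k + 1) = -I*k^4 + 8*k^3 + 4*I*k^3 - 32*k^2 + 7*I*k^2 - 28*I*k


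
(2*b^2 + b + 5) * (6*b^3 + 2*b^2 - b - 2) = 12*b^5 + 10*b^4 + 30*b^3 + 5*b^2 - 7*b - 10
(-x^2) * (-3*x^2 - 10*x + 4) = 3*x^4 + 10*x^3 - 4*x^2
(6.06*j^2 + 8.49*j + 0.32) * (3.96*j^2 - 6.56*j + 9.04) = 23.9976*j^4 - 6.13319999999999*j^3 + 0.355199999999996*j^2 + 74.6504*j + 2.8928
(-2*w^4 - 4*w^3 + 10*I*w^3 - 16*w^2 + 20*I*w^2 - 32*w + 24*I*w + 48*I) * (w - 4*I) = -2*w^5 - 4*w^4 + 18*I*w^4 + 24*w^3 + 36*I*w^3 + 48*w^2 + 88*I*w^2 + 96*w + 176*I*w + 192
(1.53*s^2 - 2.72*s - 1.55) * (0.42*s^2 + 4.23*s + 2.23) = 0.6426*s^4 + 5.3295*s^3 - 8.7447*s^2 - 12.6221*s - 3.4565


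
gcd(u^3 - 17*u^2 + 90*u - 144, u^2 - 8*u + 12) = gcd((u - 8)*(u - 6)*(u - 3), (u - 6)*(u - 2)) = u - 6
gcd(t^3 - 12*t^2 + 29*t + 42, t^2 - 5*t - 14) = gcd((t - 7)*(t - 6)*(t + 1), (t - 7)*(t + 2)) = t - 7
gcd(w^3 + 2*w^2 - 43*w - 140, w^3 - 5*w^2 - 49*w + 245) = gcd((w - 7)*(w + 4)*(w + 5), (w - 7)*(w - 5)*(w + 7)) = w - 7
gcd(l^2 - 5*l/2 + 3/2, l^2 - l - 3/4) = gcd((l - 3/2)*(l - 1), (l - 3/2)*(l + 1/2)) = l - 3/2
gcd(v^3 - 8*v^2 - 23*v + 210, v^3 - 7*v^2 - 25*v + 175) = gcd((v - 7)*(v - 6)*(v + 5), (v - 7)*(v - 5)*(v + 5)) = v^2 - 2*v - 35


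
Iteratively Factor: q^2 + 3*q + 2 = (q + 1)*(q + 2)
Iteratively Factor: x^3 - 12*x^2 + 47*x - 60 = (x - 4)*(x^2 - 8*x + 15) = (x - 4)*(x - 3)*(x - 5)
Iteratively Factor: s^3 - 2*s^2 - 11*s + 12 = (s - 1)*(s^2 - s - 12) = (s - 4)*(s - 1)*(s + 3)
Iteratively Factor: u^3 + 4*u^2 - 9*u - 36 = (u - 3)*(u^2 + 7*u + 12) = (u - 3)*(u + 3)*(u + 4)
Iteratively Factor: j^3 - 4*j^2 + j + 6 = (j - 2)*(j^2 - 2*j - 3) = (j - 2)*(j + 1)*(j - 3)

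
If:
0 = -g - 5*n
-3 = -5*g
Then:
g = 3/5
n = -3/25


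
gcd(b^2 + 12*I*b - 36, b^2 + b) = 1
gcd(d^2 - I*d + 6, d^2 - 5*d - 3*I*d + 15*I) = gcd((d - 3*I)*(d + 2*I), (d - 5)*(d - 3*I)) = d - 3*I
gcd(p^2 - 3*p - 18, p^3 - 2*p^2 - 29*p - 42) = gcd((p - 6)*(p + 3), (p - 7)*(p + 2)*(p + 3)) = p + 3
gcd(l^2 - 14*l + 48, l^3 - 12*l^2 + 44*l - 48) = l - 6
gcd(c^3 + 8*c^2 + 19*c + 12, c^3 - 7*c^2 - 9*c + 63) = c + 3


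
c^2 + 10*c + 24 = (c + 4)*(c + 6)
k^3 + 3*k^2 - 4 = (k - 1)*(k + 2)^2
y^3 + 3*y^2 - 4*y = y*(y - 1)*(y + 4)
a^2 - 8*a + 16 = (a - 4)^2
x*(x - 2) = x^2 - 2*x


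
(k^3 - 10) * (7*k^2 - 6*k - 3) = 7*k^5 - 6*k^4 - 3*k^3 - 70*k^2 + 60*k + 30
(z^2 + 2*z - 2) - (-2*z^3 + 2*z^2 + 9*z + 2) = 2*z^3 - z^2 - 7*z - 4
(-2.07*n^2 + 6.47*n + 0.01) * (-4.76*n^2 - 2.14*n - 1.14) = 9.8532*n^4 - 26.3674*n^3 - 11.5336*n^2 - 7.3972*n - 0.0114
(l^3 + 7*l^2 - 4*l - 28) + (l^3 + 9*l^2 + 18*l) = 2*l^3 + 16*l^2 + 14*l - 28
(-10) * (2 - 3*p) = 30*p - 20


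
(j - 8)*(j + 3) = j^2 - 5*j - 24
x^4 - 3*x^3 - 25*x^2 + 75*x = x*(x - 5)*(x - 3)*(x + 5)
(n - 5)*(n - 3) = n^2 - 8*n + 15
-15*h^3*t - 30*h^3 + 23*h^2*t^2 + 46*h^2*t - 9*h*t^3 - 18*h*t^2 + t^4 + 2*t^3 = (-5*h + t)*(-3*h + t)*(-h + t)*(t + 2)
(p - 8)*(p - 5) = p^2 - 13*p + 40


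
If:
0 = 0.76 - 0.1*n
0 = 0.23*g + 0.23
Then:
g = -1.00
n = 7.60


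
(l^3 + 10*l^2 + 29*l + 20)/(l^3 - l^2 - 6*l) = (l^3 + 10*l^2 + 29*l + 20)/(l*(l^2 - l - 6))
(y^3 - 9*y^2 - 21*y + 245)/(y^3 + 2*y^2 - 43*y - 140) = (y - 7)/(y + 4)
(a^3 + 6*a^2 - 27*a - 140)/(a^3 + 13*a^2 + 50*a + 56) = (a - 5)/(a + 2)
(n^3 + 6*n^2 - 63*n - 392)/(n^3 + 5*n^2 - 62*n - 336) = (n + 7)/(n + 6)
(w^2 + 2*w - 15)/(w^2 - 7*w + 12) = (w + 5)/(w - 4)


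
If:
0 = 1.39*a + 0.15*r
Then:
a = -0.107913669064748*r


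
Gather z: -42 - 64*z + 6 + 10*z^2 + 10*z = 10*z^2 - 54*z - 36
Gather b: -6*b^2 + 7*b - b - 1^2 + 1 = -6*b^2 + 6*b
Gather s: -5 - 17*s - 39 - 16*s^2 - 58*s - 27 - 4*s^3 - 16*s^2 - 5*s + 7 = -4*s^3 - 32*s^2 - 80*s - 64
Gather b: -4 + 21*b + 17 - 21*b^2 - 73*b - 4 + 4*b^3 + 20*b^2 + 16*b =4*b^3 - b^2 - 36*b + 9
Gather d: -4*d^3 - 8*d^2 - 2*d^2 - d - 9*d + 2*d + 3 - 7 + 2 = -4*d^3 - 10*d^2 - 8*d - 2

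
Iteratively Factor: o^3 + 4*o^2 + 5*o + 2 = (o + 2)*(o^2 + 2*o + 1) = (o + 1)*(o + 2)*(o + 1)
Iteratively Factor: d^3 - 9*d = (d + 3)*(d^2 - 3*d) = (d - 3)*(d + 3)*(d)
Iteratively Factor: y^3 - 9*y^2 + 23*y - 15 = (y - 1)*(y^2 - 8*y + 15) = (y - 5)*(y - 1)*(y - 3)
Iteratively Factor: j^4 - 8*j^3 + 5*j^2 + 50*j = (j - 5)*(j^3 - 3*j^2 - 10*j) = (j - 5)^2*(j^2 + 2*j) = (j - 5)^2*(j + 2)*(j)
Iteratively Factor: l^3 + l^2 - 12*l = (l + 4)*(l^2 - 3*l) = (l - 3)*(l + 4)*(l)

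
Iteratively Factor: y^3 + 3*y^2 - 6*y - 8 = (y + 1)*(y^2 + 2*y - 8) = (y - 2)*(y + 1)*(y + 4)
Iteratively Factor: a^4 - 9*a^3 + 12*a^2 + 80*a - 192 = (a - 4)*(a^3 - 5*a^2 - 8*a + 48) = (a - 4)^2*(a^2 - a - 12) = (a - 4)^3*(a + 3)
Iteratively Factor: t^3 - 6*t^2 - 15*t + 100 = (t + 4)*(t^2 - 10*t + 25) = (t - 5)*(t + 4)*(t - 5)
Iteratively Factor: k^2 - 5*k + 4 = (k - 4)*(k - 1)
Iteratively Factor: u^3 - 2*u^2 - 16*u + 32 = (u - 4)*(u^2 + 2*u - 8) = (u - 4)*(u - 2)*(u + 4)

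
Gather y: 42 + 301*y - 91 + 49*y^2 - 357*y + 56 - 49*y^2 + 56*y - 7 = 0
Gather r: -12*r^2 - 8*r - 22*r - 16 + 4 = -12*r^2 - 30*r - 12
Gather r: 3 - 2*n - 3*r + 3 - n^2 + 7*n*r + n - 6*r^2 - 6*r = -n^2 - n - 6*r^2 + r*(7*n - 9) + 6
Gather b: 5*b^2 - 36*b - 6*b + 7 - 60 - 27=5*b^2 - 42*b - 80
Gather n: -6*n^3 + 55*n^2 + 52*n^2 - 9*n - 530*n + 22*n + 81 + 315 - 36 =-6*n^3 + 107*n^2 - 517*n + 360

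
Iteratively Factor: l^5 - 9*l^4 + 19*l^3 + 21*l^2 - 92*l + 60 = (l - 2)*(l^4 - 7*l^3 + 5*l^2 + 31*l - 30) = (l - 3)*(l - 2)*(l^3 - 4*l^2 - 7*l + 10) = (l - 5)*(l - 3)*(l - 2)*(l^2 + l - 2) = (l - 5)*(l - 3)*(l - 2)*(l + 2)*(l - 1)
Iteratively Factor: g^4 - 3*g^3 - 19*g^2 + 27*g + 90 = (g - 5)*(g^3 + 2*g^2 - 9*g - 18) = (g - 5)*(g + 3)*(g^2 - g - 6) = (g - 5)*(g - 3)*(g + 3)*(g + 2)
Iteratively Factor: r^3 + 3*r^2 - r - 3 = (r + 1)*(r^2 + 2*r - 3) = (r + 1)*(r + 3)*(r - 1)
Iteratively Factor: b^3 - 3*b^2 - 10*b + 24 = (b + 3)*(b^2 - 6*b + 8) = (b - 2)*(b + 3)*(b - 4)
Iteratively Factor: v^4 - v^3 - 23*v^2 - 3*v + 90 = (v + 3)*(v^3 - 4*v^2 - 11*v + 30) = (v + 3)^2*(v^2 - 7*v + 10) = (v - 5)*(v + 3)^2*(v - 2)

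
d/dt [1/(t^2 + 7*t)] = (-2*t - 7)/(t^2*(t + 7)^2)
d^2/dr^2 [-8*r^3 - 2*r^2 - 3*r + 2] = -48*r - 4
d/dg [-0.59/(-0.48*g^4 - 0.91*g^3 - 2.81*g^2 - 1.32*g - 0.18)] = (-1.1328*g^3 - 1.6107*g^2 - 3.3158*g - 0.7788)/(0.48*g^4 + 0.91*g^3 + 2.81*g^2 + 1.32*g + 0.18)^2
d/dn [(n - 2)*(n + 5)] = 2*n + 3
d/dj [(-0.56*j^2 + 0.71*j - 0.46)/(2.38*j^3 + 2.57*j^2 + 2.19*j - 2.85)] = (1.3328*j^4 - 3.3796*j^3 + 0.233300000000001*j^2 + 5.5564*j - 1.0161)/(5.6644*j^6 + 12.2332*j^5 + 17.0293*j^4 - 2.3094*j^3 - 9.8529*j^2 - 12.483*j + 8.1225)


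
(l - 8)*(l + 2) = l^2 - 6*l - 16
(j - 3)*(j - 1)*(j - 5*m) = j^3 - 5*j^2*m - 4*j^2 + 20*j*m + 3*j - 15*m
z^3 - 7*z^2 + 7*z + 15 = (z - 5)*(z - 3)*(z + 1)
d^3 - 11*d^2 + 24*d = d*(d - 8)*(d - 3)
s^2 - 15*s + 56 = (s - 8)*(s - 7)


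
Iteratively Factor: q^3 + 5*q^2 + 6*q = (q + 3)*(q^2 + 2*q) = q*(q + 3)*(q + 2)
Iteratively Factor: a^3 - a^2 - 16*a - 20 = (a + 2)*(a^2 - 3*a - 10) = (a - 5)*(a + 2)*(a + 2)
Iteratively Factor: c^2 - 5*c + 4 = (c - 4)*(c - 1)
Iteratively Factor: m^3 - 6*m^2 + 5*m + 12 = (m + 1)*(m^2 - 7*m + 12) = (m - 4)*(m + 1)*(m - 3)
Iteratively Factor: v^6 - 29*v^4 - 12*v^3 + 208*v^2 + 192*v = (v + 1)*(v^5 - v^4 - 28*v^3 + 16*v^2 + 192*v) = v*(v + 1)*(v^4 - v^3 - 28*v^2 + 16*v + 192) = v*(v - 4)*(v + 1)*(v^3 + 3*v^2 - 16*v - 48) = v*(v - 4)*(v + 1)*(v + 4)*(v^2 - v - 12) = v*(v - 4)*(v + 1)*(v + 3)*(v + 4)*(v - 4)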